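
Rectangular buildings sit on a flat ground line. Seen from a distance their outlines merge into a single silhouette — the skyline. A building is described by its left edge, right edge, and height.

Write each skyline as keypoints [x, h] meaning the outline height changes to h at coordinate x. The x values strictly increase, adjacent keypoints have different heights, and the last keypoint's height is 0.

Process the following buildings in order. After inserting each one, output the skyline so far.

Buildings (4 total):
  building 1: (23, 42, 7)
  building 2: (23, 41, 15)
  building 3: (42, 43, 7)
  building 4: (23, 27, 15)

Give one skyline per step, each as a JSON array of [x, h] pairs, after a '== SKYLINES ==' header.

== SKYLINES ==
[[23,7],[42,0]]
[[23,15],[41,7],[42,0]]
[[23,15],[41,7],[43,0]]
[[23,15],[41,7],[43,0]]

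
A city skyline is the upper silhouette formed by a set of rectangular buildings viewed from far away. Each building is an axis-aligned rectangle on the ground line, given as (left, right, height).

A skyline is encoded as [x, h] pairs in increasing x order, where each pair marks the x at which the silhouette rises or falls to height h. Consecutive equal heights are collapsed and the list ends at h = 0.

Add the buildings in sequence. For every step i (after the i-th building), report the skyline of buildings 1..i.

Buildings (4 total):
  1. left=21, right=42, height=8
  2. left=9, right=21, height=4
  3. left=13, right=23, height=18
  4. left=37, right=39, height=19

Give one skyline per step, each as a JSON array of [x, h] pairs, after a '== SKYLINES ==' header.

== SKYLINES ==
[[21,8],[42,0]]
[[9,4],[21,8],[42,0]]
[[9,4],[13,18],[23,8],[42,0]]
[[9,4],[13,18],[23,8],[37,19],[39,8],[42,0]]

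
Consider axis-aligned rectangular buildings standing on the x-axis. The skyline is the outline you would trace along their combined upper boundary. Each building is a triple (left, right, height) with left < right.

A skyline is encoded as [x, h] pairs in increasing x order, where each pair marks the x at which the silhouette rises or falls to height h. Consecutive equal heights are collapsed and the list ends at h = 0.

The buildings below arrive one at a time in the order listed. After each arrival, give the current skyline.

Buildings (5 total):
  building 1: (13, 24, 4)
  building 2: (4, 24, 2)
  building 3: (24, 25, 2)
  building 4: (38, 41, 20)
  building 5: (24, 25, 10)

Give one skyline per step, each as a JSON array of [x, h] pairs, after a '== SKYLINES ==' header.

== SKYLINES ==
[[13,4],[24,0]]
[[4,2],[13,4],[24,0]]
[[4,2],[13,4],[24,2],[25,0]]
[[4,2],[13,4],[24,2],[25,0],[38,20],[41,0]]
[[4,2],[13,4],[24,10],[25,0],[38,20],[41,0]]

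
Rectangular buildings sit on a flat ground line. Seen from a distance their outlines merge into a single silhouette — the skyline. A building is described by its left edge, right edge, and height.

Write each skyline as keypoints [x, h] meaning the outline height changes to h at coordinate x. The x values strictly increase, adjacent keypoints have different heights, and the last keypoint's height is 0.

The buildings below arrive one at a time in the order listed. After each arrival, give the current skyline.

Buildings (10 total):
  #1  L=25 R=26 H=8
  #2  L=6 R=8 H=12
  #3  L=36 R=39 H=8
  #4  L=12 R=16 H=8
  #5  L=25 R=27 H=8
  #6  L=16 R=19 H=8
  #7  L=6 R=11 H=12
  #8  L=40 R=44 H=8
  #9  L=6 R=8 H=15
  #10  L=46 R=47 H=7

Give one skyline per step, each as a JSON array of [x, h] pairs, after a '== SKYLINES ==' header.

== SKYLINES ==
[[25,8],[26,0]]
[[6,12],[8,0],[25,8],[26,0]]
[[6,12],[8,0],[25,8],[26,0],[36,8],[39,0]]
[[6,12],[8,0],[12,8],[16,0],[25,8],[26,0],[36,8],[39,0]]
[[6,12],[8,0],[12,8],[16,0],[25,8],[27,0],[36,8],[39,0]]
[[6,12],[8,0],[12,8],[19,0],[25,8],[27,0],[36,8],[39,0]]
[[6,12],[11,0],[12,8],[19,0],[25,8],[27,0],[36,8],[39,0]]
[[6,12],[11,0],[12,8],[19,0],[25,8],[27,0],[36,8],[39,0],[40,8],[44,0]]
[[6,15],[8,12],[11,0],[12,8],[19,0],[25,8],[27,0],[36,8],[39,0],[40,8],[44,0]]
[[6,15],[8,12],[11,0],[12,8],[19,0],[25,8],[27,0],[36,8],[39,0],[40,8],[44,0],[46,7],[47,0]]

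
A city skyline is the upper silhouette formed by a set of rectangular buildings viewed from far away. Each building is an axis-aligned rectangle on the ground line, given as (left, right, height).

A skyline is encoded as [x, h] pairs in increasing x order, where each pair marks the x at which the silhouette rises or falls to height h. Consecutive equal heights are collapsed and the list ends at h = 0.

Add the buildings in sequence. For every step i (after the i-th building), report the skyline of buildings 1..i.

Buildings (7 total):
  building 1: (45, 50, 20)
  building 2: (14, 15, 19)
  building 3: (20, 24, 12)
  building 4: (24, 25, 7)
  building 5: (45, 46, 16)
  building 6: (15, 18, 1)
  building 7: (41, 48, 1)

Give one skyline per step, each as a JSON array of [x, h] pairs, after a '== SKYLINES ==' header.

== SKYLINES ==
[[45,20],[50,0]]
[[14,19],[15,0],[45,20],[50,0]]
[[14,19],[15,0],[20,12],[24,0],[45,20],[50,0]]
[[14,19],[15,0],[20,12],[24,7],[25,0],[45,20],[50,0]]
[[14,19],[15,0],[20,12],[24,7],[25,0],[45,20],[50,0]]
[[14,19],[15,1],[18,0],[20,12],[24,7],[25,0],[45,20],[50,0]]
[[14,19],[15,1],[18,0],[20,12],[24,7],[25,0],[41,1],[45,20],[50,0]]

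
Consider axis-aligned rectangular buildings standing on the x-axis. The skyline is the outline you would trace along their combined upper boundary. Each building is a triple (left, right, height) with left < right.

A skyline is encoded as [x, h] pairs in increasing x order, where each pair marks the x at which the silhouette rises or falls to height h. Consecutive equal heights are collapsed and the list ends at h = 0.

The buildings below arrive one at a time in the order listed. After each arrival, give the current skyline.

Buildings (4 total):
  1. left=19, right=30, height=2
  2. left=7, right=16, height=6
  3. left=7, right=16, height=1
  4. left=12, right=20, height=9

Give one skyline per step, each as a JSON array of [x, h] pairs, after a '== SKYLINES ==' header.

== SKYLINES ==
[[19,2],[30,0]]
[[7,6],[16,0],[19,2],[30,0]]
[[7,6],[16,0],[19,2],[30,0]]
[[7,6],[12,9],[20,2],[30,0]]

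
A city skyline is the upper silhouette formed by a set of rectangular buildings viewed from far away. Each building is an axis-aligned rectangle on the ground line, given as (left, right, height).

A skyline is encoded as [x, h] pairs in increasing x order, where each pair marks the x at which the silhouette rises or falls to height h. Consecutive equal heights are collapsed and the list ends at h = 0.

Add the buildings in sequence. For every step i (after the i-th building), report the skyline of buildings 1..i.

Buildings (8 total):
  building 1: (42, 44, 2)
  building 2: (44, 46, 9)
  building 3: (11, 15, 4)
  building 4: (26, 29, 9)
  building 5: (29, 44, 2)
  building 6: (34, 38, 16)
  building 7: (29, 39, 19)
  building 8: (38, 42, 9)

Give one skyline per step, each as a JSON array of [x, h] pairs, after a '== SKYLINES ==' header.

== SKYLINES ==
[[42,2],[44,0]]
[[42,2],[44,9],[46,0]]
[[11,4],[15,0],[42,2],[44,9],[46,0]]
[[11,4],[15,0],[26,9],[29,0],[42,2],[44,9],[46,0]]
[[11,4],[15,0],[26,9],[29,2],[44,9],[46,0]]
[[11,4],[15,0],[26,9],[29,2],[34,16],[38,2],[44,9],[46,0]]
[[11,4],[15,0],[26,9],[29,19],[39,2],[44,9],[46,0]]
[[11,4],[15,0],[26,9],[29,19],[39,9],[42,2],[44,9],[46,0]]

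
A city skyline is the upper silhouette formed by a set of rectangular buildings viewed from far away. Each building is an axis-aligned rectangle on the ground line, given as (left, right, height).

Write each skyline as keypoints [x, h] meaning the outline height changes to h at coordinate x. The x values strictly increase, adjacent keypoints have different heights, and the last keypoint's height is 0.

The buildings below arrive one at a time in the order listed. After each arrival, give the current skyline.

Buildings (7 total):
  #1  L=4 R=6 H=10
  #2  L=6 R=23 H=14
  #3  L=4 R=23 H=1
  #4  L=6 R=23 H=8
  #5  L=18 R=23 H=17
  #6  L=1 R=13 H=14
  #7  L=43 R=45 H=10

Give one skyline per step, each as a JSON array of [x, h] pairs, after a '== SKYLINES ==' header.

== SKYLINES ==
[[4,10],[6,0]]
[[4,10],[6,14],[23,0]]
[[4,10],[6,14],[23,0]]
[[4,10],[6,14],[23,0]]
[[4,10],[6,14],[18,17],[23,0]]
[[1,14],[18,17],[23,0]]
[[1,14],[18,17],[23,0],[43,10],[45,0]]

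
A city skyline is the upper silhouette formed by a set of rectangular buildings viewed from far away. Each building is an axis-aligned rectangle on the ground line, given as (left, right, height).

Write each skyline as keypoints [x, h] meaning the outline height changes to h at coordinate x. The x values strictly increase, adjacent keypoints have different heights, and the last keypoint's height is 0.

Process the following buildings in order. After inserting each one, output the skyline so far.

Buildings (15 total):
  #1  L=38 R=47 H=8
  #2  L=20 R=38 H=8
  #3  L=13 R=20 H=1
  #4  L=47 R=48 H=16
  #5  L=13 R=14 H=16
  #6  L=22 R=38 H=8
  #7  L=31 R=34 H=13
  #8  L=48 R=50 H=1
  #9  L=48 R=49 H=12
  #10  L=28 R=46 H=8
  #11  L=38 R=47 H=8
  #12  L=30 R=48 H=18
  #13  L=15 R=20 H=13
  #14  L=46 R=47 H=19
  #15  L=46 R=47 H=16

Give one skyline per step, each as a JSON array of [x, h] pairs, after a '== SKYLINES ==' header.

== SKYLINES ==
[[38,8],[47,0]]
[[20,8],[47,0]]
[[13,1],[20,8],[47,0]]
[[13,1],[20,8],[47,16],[48,0]]
[[13,16],[14,1],[20,8],[47,16],[48,0]]
[[13,16],[14,1],[20,8],[47,16],[48,0]]
[[13,16],[14,1],[20,8],[31,13],[34,8],[47,16],[48,0]]
[[13,16],[14,1],[20,8],[31,13],[34,8],[47,16],[48,1],[50,0]]
[[13,16],[14,1],[20,8],[31,13],[34,8],[47,16],[48,12],[49,1],[50,0]]
[[13,16],[14,1],[20,8],[31,13],[34,8],[47,16],[48,12],[49,1],[50,0]]
[[13,16],[14,1],[20,8],[31,13],[34,8],[47,16],[48,12],[49,1],[50,0]]
[[13,16],[14,1],[20,8],[30,18],[48,12],[49,1],[50,0]]
[[13,16],[14,1],[15,13],[20,8],[30,18],[48,12],[49,1],[50,0]]
[[13,16],[14,1],[15,13],[20,8],[30,18],[46,19],[47,18],[48,12],[49,1],[50,0]]
[[13,16],[14,1],[15,13],[20,8],[30,18],[46,19],[47,18],[48,12],[49,1],[50,0]]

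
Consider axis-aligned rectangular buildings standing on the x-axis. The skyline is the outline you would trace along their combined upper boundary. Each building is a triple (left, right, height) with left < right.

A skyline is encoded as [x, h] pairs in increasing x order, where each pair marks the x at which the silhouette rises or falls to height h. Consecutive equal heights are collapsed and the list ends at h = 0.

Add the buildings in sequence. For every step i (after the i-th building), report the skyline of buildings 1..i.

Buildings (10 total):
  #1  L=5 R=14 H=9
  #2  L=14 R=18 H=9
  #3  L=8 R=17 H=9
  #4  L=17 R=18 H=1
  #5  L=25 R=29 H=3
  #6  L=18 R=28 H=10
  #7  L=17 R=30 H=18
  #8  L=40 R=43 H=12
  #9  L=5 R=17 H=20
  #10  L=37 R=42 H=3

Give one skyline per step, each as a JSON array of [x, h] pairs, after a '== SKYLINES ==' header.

== SKYLINES ==
[[5,9],[14,0]]
[[5,9],[18,0]]
[[5,9],[18,0]]
[[5,9],[18,0]]
[[5,9],[18,0],[25,3],[29,0]]
[[5,9],[18,10],[28,3],[29,0]]
[[5,9],[17,18],[30,0]]
[[5,9],[17,18],[30,0],[40,12],[43,0]]
[[5,20],[17,18],[30,0],[40,12],[43,0]]
[[5,20],[17,18],[30,0],[37,3],[40,12],[43,0]]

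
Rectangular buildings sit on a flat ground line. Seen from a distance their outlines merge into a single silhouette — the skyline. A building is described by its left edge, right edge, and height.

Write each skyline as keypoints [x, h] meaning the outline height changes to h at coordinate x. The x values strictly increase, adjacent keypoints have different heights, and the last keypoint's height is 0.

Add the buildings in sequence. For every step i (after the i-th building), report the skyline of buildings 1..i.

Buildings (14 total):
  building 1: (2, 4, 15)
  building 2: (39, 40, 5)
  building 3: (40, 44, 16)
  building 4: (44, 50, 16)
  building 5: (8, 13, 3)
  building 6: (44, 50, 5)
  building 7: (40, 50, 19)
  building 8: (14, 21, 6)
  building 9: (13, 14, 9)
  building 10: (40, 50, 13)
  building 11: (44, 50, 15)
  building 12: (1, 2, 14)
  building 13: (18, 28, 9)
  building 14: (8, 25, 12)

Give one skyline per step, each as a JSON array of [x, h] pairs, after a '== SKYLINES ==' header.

== SKYLINES ==
[[2,15],[4,0]]
[[2,15],[4,0],[39,5],[40,0]]
[[2,15],[4,0],[39,5],[40,16],[44,0]]
[[2,15],[4,0],[39,5],[40,16],[50,0]]
[[2,15],[4,0],[8,3],[13,0],[39,5],[40,16],[50,0]]
[[2,15],[4,0],[8,3],[13,0],[39,5],[40,16],[50,0]]
[[2,15],[4,0],[8,3],[13,0],[39,5],[40,19],[50,0]]
[[2,15],[4,0],[8,3],[13,0],[14,6],[21,0],[39,5],[40,19],[50,0]]
[[2,15],[4,0],[8,3],[13,9],[14,6],[21,0],[39,5],[40,19],[50,0]]
[[2,15],[4,0],[8,3],[13,9],[14,6],[21,0],[39,5],[40,19],[50,0]]
[[2,15],[4,0],[8,3],[13,9],[14,6],[21,0],[39,5],[40,19],[50,0]]
[[1,14],[2,15],[4,0],[8,3],[13,9],[14,6],[21,0],[39,5],[40,19],[50,0]]
[[1,14],[2,15],[4,0],[8,3],[13,9],[14,6],[18,9],[28,0],[39,5],[40,19],[50,0]]
[[1,14],[2,15],[4,0],[8,12],[25,9],[28,0],[39,5],[40,19],[50,0]]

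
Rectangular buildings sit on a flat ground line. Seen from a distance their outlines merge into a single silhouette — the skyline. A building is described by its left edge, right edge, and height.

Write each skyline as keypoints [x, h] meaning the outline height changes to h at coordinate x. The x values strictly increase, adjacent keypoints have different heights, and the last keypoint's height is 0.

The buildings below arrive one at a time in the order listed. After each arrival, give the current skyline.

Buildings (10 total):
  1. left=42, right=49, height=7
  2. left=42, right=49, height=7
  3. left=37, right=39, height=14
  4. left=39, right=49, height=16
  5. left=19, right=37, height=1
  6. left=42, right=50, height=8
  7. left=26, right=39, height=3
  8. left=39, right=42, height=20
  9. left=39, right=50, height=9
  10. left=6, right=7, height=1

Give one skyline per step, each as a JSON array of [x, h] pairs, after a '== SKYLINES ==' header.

== SKYLINES ==
[[42,7],[49,0]]
[[42,7],[49,0]]
[[37,14],[39,0],[42,7],[49,0]]
[[37,14],[39,16],[49,0]]
[[19,1],[37,14],[39,16],[49,0]]
[[19,1],[37,14],[39,16],[49,8],[50,0]]
[[19,1],[26,3],[37,14],[39,16],[49,8],[50,0]]
[[19,1],[26,3],[37,14],[39,20],[42,16],[49,8],[50,0]]
[[19,1],[26,3],[37,14],[39,20],[42,16],[49,9],[50,0]]
[[6,1],[7,0],[19,1],[26,3],[37,14],[39,20],[42,16],[49,9],[50,0]]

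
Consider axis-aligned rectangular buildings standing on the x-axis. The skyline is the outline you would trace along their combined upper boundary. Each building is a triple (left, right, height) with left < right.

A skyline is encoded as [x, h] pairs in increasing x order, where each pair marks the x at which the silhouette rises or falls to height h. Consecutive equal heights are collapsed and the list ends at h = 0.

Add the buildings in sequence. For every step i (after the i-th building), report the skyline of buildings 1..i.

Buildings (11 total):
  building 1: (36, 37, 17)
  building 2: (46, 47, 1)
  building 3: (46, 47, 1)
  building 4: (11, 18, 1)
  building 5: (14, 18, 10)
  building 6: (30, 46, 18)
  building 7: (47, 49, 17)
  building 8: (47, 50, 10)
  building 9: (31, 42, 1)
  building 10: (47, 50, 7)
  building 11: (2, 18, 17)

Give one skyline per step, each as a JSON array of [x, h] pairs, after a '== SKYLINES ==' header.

== SKYLINES ==
[[36,17],[37,0]]
[[36,17],[37,0],[46,1],[47,0]]
[[36,17],[37,0],[46,1],[47,0]]
[[11,1],[18,0],[36,17],[37,0],[46,1],[47,0]]
[[11,1],[14,10],[18,0],[36,17],[37,0],[46,1],[47,0]]
[[11,1],[14,10],[18,0],[30,18],[46,1],[47,0]]
[[11,1],[14,10],[18,0],[30,18],[46,1],[47,17],[49,0]]
[[11,1],[14,10],[18,0],[30,18],[46,1],[47,17],[49,10],[50,0]]
[[11,1],[14,10],[18,0],[30,18],[46,1],[47,17],[49,10],[50,0]]
[[11,1],[14,10],[18,0],[30,18],[46,1],[47,17],[49,10],[50,0]]
[[2,17],[18,0],[30,18],[46,1],[47,17],[49,10],[50,0]]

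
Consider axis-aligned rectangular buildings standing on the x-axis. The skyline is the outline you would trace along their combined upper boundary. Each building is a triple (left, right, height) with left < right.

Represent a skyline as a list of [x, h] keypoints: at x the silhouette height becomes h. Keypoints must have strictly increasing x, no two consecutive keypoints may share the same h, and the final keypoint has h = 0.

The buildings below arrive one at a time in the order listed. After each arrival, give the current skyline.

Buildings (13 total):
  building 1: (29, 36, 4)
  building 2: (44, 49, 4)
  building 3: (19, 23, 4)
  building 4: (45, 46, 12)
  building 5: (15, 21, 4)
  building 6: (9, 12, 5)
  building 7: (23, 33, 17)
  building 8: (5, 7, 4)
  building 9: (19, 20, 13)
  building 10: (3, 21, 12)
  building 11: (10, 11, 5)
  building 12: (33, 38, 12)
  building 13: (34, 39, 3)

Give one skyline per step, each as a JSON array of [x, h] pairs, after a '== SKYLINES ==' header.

== SKYLINES ==
[[29,4],[36,0]]
[[29,4],[36,0],[44,4],[49,0]]
[[19,4],[23,0],[29,4],[36,0],[44,4],[49,0]]
[[19,4],[23,0],[29,4],[36,0],[44,4],[45,12],[46,4],[49,0]]
[[15,4],[23,0],[29,4],[36,0],[44,4],[45,12],[46,4],[49,0]]
[[9,5],[12,0],[15,4],[23,0],[29,4],[36,0],[44,4],[45,12],[46,4],[49,0]]
[[9,5],[12,0],[15,4],[23,17],[33,4],[36,0],[44,4],[45,12],[46,4],[49,0]]
[[5,4],[7,0],[9,5],[12,0],[15,4],[23,17],[33,4],[36,0],[44,4],[45,12],[46,4],[49,0]]
[[5,4],[7,0],[9,5],[12,0],[15,4],[19,13],[20,4],[23,17],[33,4],[36,0],[44,4],[45,12],[46,4],[49,0]]
[[3,12],[19,13],[20,12],[21,4],[23,17],[33,4],[36,0],[44,4],[45,12],[46,4],[49,0]]
[[3,12],[19,13],[20,12],[21,4],[23,17],[33,4],[36,0],[44,4],[45,12],[46,4],[49,0]]
[[3,12],[19,13],[20,12],[21,4],[23,17],[33,12],[38,0],[44,4],[45,12],[46,4],[49,0]]
[[3,12],[19,13],[20,12],[21,4],[23,17],[33,12],[38,3],[39,0],[44,4],[45,12],[46,4],[49,0]]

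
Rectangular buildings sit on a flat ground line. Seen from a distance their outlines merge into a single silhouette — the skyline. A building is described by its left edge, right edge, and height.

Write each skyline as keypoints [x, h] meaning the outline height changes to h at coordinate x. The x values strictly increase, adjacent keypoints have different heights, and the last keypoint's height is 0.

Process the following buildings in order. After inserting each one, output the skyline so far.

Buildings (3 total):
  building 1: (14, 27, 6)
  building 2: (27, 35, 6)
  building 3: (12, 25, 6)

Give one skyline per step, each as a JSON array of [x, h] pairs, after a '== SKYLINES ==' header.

== SKYLINES ==
[[14,6],[27,0]]
[[14,6],[35,0]]
[[12,6],[35,0]]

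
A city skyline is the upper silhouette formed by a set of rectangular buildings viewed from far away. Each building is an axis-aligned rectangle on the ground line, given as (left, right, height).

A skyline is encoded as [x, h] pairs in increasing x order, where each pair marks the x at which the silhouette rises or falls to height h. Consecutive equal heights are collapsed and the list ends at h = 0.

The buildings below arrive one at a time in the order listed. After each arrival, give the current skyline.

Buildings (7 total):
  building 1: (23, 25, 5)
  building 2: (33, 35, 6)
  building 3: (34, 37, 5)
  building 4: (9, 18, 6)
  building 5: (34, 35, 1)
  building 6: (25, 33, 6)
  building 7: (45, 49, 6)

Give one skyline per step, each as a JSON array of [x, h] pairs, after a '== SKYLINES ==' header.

== SKYLINES ==
[[23,5],[25,0]]
[[23,5],[25,0],[33,6],[35,0]]
[[23,5],[25,0],[33,6],[35,5],[37,0]]
[[9,6],[18,0],[23,5],[25,0],[33,6],[35,5],[37,0]]
[[9,6],[18,0],[23,5],[25,0],[33,6],[35,5],[37,0]]
[[9,6],[18,0],[23,5],[25,6],[35,5],[37,0]]
[[9,6],[18,0],[23,5],[25,6],[35,5],[37,0],[45,6],[49,0]]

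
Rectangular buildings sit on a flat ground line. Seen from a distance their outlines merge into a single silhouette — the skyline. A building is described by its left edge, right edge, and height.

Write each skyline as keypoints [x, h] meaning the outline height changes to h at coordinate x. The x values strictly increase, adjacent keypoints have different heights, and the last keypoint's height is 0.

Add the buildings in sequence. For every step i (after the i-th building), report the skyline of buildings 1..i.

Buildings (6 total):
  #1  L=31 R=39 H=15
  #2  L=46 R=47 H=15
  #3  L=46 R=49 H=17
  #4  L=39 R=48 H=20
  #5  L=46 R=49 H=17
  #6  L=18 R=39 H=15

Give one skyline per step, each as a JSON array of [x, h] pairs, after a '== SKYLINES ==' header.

== SKYLINES ==
[[31,15],[39,0]]
[[31,15],[39,0],[46,15],[47,0]]
[[31,15],[39,0],[46,17],[49,0]]
[[31,15],[39,20],[48,17],[49,0]]
[[31,15],[39,20],[48,17],[49,0]]
[[18,15],[39,20],[48,17],[49,0]]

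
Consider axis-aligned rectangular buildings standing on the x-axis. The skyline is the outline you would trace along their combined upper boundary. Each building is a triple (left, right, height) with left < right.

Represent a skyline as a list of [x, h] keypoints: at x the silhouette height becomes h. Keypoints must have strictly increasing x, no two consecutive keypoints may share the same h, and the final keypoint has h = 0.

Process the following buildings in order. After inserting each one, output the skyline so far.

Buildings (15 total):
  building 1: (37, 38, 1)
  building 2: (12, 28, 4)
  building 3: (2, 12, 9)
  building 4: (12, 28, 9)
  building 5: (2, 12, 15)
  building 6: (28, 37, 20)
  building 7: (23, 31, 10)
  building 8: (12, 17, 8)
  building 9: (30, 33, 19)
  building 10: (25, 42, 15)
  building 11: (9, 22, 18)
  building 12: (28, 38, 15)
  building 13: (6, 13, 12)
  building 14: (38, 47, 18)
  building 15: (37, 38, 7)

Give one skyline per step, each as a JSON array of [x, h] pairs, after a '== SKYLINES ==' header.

== SKYLINES ==
[[37,1],[38,0]]
[[12,4],[28,0],[37,1],[38,0]]
[[2,9],[12,4],[28,0],[37,1],[38,0]]
[[2,9],[28,0],[37,1],[38,0]]
[[2,15],[12,9],[28,0],[37,1],[38,0]]
[[2,15],[12,9],[28,20],[37,1],[38,0]]
[[2,15],[12,9],[23,10],[28,20],[37,1],[38,0]]
[[2,15],[12,9],[23,10],[28,20],[37,1],[38,0]]
[[2,15],[12,9],[23,10],[28,20],[37,1],[38,0]]
[[2,15],[12,9],[23,10],[25,15],[28,20],[37,15],[42,0]]
[[2,15],[9,18],[22,9],[23,10],[25,15],[28,20],[37,15],[42,0]]
[[2,15],[9,18],[22,9],[23,10],[25,15],[28,20],[37,15],[42,0]]
[[2,15],[9,18],[22,9],[23,10],[25,15],[28,20],[37,15],[42,0]]
[[2,15],[9,18],[22,9],[23,10],[25,15],[28,20],[37,15],[38,18],[47,0]]
[[2,15],[9,18],[22,9],[23,10],[25,15],[28,20],[37,15],[38,18],[47,0]]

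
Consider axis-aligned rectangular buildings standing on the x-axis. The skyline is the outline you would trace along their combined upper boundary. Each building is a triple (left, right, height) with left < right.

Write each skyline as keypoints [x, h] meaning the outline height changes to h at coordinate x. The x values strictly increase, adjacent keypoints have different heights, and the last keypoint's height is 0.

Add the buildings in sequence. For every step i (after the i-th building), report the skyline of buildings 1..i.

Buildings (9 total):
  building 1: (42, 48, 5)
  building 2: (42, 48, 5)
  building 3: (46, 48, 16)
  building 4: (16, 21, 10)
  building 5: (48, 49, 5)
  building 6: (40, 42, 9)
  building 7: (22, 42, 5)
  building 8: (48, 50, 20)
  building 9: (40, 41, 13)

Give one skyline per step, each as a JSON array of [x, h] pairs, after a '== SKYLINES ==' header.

== SKYLINES ==
[[42,5],[48,0]]
[[42,5],[48,0]]
[[42,5],[46,16],[48,0]]
[[16,10],[21,0],[42,5],[46,16],[48,0]]
[[16,10],[21,0],[42,5],[46,16],[48,5],[49,0]]
[[16,10],[21,0],[40,9],[42,5],[46,16],[48,5],[49,0]]
[[16,10],[21,0],[22,5],[40,9],[42,5],[46,16],[48,5],[49,0]]
[[16,10],[21,0],[22,5],[40,9],[42,5],[46,16],[48,20],[50,0]]
[[16,10],[21,0],[22,5],[40,13],[41,9],[42,5],[46,16],[48,20],[50,0]]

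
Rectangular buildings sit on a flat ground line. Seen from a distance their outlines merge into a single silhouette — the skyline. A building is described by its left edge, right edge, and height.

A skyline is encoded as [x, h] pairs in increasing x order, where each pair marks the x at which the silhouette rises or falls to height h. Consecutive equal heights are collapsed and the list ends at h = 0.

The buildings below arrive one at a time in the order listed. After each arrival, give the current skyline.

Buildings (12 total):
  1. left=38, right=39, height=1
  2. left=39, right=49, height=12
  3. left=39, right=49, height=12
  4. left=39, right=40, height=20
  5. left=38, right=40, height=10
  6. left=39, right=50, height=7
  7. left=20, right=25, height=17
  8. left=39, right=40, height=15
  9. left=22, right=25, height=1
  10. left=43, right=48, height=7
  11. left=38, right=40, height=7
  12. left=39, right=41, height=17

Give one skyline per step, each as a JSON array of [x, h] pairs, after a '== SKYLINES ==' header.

== SKYLINES ==
[[38,1],[39,0]]
[[38,1],[39,12],[49,0]]
[[38,1],[39,12],[49,0]]
[[38,1],[39,20],[40,12],[49,0]]
[[38,10],[39,20],[40,12],[49,0]]
[[38,10],[39,20],[40,12],[49,7],[50,0]]
[[20,17],[25,0],[38,10],[39,20],[40,12],[49,7],[50,0]]
[[20,17],[25,0],[38,10],[39,20],[40,12],[49,7],[50,0]]
[[20,17],[25,0],[38,10],[39,20],[40,12],[49,7],[50,0]]
[[20,17],[25,0],[38,10],[39,20],[40,12],[49,7],[50,0]]
[[20,17],[25,0],[38,10],[39,20],[40,12],[49,7],[50,0]]
[[20,17],[25,0],[38,10],[39,20],[40,17],[41,12],[49,7],[50,0]]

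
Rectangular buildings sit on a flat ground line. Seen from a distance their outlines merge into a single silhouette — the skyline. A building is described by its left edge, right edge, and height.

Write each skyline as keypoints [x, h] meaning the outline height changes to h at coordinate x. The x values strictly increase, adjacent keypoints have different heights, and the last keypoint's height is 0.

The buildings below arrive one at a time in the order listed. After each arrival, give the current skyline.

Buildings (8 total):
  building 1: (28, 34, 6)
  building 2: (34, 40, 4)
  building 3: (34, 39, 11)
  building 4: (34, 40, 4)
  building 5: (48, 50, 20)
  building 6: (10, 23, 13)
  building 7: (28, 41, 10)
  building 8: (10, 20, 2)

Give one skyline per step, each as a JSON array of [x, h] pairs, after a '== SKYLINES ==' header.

== SKYLINES ==
[[28,6],[34,0]]
[[28,6],[34,4],[40,0]]
[[28,6],[34,11],[39,4],[40,0]]
[[28,6],[34,11],[39,4],[40,0]]
[[28,6],[34,11],[39,4],[40,0],[48,20],[50,0]]
[[10,13],[23,0],[28,6],[34,11],[39,4],[40,0],[48,20],[50,0]]
[[10,13],[23,0],[28,10],[34,11],[39,10],[41,0],[48,20],[50,0]]
[[10,13],[23,0],[28,10],[34,11],[39,10],[41,0],[48,20],[50,0]]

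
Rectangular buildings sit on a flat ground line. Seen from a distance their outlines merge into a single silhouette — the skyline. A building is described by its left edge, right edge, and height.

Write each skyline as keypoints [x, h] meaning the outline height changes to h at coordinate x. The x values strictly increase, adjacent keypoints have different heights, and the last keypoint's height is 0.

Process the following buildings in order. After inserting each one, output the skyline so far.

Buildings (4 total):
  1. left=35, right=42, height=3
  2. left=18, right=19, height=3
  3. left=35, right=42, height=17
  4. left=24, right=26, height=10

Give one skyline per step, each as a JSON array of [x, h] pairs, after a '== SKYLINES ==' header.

== SKYLINES ==
[[35,3],[42,0]]
[[18,3],[19,0],[35,3],[42,0]]
[[18,3],[19,0],[35,17],[42,0]]
[[18,3],[19,0],[24,10],[26,0],[35,17],[42,0]]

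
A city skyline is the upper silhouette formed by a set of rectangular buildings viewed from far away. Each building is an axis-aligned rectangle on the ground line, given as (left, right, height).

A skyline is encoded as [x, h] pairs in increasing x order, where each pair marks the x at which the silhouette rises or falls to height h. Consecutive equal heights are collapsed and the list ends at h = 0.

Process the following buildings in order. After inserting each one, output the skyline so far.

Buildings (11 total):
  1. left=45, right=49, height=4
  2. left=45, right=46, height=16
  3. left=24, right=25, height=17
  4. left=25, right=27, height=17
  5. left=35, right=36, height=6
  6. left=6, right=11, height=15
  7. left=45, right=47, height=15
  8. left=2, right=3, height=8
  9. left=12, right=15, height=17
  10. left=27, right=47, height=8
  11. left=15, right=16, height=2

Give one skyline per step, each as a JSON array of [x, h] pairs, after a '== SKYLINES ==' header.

== SKYLINES ==
[[45,4],[49,0]]
[[45,16],[46,4],[49,0]]
[[24,17],[25,0],[45,16],[46,4],[49,0]]
[[24,17],[27,0],[45,16],[46,4],[49,0]]
[[24,17],[27,0],[35,6],[36,0],[45,16],[46,4],[49,0]]
[[6,15],[11,0],[24,17],[27,0],[35,6],[36,0],[45,16],[46,4],[49,0]]
[[6,15],[11,0],[24,17],[27,0],[35,6],[36,0],[45,16],[46,15],[47,4],[49,0]]
[[2,8],[3,0],[6,15],[11,0],[24,17],[27,0],[35,6],[36,0],[45,16],[46,15],[47,4],[49,0]]
[[2,8],[3,0],[6,15],[11,0],[12,17],[15,0],[24,17],[27,0],[35,6],[36,0],[45,16],[46,15],[47,4],[49,0]]
[[2,8],[3,0],[6,15],[11,0],[12,17],[15,0],[24,17],[27,8],[45,16],[46,15],[47,4],[49,0]]
[[2,8],[3,0],[6,15],[11,0],[12,17],[15,2],[16,0],[24,17],[27,8],[45,16],[46,15],[47,4],[49,0]]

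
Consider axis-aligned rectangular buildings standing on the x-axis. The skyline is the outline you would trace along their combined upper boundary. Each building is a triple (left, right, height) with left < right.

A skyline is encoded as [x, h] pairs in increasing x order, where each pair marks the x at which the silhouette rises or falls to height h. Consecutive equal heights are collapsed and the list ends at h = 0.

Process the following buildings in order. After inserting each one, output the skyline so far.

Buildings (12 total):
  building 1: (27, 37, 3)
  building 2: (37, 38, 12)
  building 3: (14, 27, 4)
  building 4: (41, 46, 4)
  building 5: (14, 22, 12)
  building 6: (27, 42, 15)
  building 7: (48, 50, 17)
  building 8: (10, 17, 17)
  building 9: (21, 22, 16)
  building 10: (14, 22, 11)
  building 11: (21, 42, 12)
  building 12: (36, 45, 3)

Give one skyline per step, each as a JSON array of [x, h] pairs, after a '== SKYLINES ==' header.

== SKYLINES ==
[[27,3],[37,0]]
[[27,3],[37,12],[38,0]]
[[14,4],[27,3],[37,12],[38,0]]
[[14,4],[27,3],[37,12],[38,0],[41,4],[46,0]]
[[14,12],[22,4],[27,3],[37,12],[38,0],[41,4],[46,0]]
[[14,12],[22,4],[27,15],[42,4],[46,0]]
[[14,12],[22,4],[27,15],[42,4],[46,0],[48,17],[50,0]]
[[10,17],[17,12],[22,4],[27,15],[42,4],[46,0],[48,17],[50,0]]
[[10,17],[17,12],[21,16],[22,4],[27,15],[42,4],[46,0],[48,17],[50,0]]
[[10,17],[17,12],[21,16],[22,4],[27,15],[42,4],[46,0],[48,17],[50,0]]
[[10,17],[17,12],[21,16],[22,12],[27,15],[42,4],[46,0],[48,17],[50,0]]
[[10,17],[17,12],[21,16],[22,12],[27,15],[42,4],[46,0],[48,17],[50,0]]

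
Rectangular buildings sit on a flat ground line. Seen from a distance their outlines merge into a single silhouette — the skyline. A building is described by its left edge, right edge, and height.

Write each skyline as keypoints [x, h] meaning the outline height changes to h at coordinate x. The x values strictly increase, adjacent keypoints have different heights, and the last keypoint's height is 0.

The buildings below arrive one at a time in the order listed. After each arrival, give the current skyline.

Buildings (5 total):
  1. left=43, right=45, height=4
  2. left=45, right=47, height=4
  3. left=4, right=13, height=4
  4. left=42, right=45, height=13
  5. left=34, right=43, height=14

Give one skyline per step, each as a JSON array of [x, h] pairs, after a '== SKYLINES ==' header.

== SKYLINES ==
[[43,4],[45,0]]
[[43,4],[47,0]]
[[4,4],[13,0],[43,4],[47,0]]
[[4,4],[13,0],[42,13],[45,4],[47,0]]
[[4,4],[13,0],[34,14],[43,13],[45,4],[47,0]]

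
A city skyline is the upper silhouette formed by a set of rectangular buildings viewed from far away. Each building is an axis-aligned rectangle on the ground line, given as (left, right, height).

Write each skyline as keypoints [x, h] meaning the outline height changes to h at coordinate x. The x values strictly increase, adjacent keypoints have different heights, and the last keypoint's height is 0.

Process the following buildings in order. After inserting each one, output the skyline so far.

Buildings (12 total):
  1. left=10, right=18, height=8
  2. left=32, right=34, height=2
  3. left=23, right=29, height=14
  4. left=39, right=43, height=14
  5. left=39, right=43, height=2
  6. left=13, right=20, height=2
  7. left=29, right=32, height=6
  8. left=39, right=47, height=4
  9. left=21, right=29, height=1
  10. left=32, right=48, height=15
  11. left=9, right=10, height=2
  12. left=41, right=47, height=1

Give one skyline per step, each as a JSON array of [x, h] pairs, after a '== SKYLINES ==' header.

== SKYLINES ==
[[10,8],[18,0]]
[[10,8],[18,0],[32,2],[34,0]]
[[10,8],[18,0],[23,14],[29,0],[32,2],[34,0]]
[[10,8],[18,0],[23,14],[29,0],[32,2],[34,0],[39,14],[43,0]]
[[10,8],[18,0],[23,14],[29,0],[32,2],[34,0],[39,14],[43,0]]
[[10,8],[18,2],[20,0],[23,14],[29,0],[32,2],[34,0],[39,14],[43,0]]
[[10,8],[18,2],[20,0],[23,14],[29,6],[32,2],[34,0],[39,14],[43,0]]
[[10,8],[18,2],[20,0],[23,14],[29,6],[32,2],[34,0],[39,14],[43,4],[47,0]]
[[10,8],[18,2],[20,0],[21,1],[23,14],[29,6],[32,2],[34,0],[39,14],[43,4],[47,0]]
[[10,8],[18,2],[20,0],[21,1],[23,14],[29,6],[32,15],[48,0]]
[[9,2],[10,8],[18,2],[20,0],[21,1],[23,14],[29,6],[32,15],[48,0]]
[[9,2],[10,8],[18,2],[20,0],[21,1],[23,14],[29,6],[32,15],[48,0]]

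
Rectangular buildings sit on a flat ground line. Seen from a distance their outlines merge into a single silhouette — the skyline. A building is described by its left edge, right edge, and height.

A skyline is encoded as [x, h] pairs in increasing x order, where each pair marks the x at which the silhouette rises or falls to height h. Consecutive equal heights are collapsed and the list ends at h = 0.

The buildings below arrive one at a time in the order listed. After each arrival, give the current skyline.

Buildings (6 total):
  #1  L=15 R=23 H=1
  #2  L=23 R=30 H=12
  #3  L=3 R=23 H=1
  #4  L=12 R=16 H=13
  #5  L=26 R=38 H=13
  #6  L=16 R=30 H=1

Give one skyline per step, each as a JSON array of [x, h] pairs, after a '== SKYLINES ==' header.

== SKYLINES ==
[[15,1],[23,0]]
[[15,1],[23,12],[30,0]]
[[3,1],[23,12],[30,0]]
[[3,1],[12,13],[16,1],[23,12],[30,0]]
[[3,1],[12,13],[16,1],[23,12],[26,13],[38,0]]
[[3,1],[12,13],[16,1],[23,12],[26,13],[38,0]]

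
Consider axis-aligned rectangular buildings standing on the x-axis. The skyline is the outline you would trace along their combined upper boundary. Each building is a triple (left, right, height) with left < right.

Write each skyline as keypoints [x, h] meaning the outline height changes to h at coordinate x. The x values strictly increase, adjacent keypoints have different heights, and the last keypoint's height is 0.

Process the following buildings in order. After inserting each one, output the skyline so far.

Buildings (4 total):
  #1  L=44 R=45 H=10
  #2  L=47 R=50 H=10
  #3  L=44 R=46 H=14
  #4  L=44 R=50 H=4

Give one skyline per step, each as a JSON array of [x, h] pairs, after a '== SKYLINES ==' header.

== SKYLINES ==
[[44,10],[45,0]]
[[44,10],[45,0],[47,10],[50,0]]
[[44,14],[46,0],[47,10],[50,0]]
[[44,14],[46,4],[47,10],[50,0]]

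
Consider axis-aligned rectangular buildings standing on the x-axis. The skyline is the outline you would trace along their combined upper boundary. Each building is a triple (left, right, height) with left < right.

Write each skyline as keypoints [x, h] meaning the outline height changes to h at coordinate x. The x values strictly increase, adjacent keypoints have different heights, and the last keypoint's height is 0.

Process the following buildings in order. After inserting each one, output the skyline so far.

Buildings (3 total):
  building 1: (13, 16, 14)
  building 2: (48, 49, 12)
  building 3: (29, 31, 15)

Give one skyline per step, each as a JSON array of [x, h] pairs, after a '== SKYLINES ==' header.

== SKYLINES ==
[[13,14],[16,0]]
[[13,14],[16,0],[48,12],[49,0]]
[[13,14],[16,0],[29,15],[31,0],[48,12],[49,0]]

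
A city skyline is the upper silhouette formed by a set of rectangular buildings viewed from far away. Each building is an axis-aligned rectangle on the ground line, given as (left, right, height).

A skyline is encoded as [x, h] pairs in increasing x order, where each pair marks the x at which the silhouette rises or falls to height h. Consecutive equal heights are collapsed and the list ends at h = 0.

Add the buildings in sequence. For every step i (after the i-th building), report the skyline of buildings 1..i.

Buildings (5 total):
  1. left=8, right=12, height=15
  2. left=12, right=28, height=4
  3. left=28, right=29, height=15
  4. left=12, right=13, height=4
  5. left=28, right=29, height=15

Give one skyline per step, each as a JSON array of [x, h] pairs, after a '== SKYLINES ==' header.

== SKYLINES ==
[[8,15],[12,0]]
[[8,15],[12,4],[28,0]]
[[8,15],[12,4],[28,15],[29,0]]
[[8,15],[12,4],[28,15],[29,0]]
[[8,15],[12,4],[28,15],[29,0]]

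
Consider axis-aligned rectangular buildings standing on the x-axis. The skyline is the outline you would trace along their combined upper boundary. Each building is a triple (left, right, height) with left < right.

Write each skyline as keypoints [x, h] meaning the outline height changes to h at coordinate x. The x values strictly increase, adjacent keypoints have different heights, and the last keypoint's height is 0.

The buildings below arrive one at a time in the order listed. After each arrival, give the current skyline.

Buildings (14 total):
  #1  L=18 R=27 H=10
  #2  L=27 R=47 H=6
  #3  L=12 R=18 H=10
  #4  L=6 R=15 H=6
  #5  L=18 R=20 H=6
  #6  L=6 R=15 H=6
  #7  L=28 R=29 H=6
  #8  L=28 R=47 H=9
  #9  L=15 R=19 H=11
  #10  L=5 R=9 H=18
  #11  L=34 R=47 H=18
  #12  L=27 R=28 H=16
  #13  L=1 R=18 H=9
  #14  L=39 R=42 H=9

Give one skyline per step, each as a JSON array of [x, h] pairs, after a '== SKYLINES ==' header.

== SKYLINES ==
[[18,10],[27,0]]
[[18,10],[27,6],[47,0]]
[[12,10],[27,6],[47,0]]
[[6,6],[12,10],[27,6],[47,0]]
[[6,6],[12,10],[27,6],[47,0]]
[[6,6],[12,10],[27,6],[47,0]]
[[6,6],[12,10],[27,6],[47,0]]
[[6,6],[12,10],[27,6],[28,9],[47,0]]
[[6,6],[12,10],[15,11],[19,10],[27,6],[28,9],[47,0]]
[[5,18],[9,6],[12,10],[15,11],[19,10],[27,6],[28,9],[47,0]]
[[5,18],[9,6],[12,10],[15,11],[19,10],[27,6],[28,9],[34,18],[47,0]]
[[5,18],[9,6],[12,10],[15,11],[19,10],[27,16],[28,9],[34,18],[47,0]]
[[1,9],[5,18],[9,9],[12,10],[15,11],[19,10],[27,16],[28,9],[34,18],[47,0]]
[[1,9],[5,18],[9,9],[12,10],[15,11],[19,10],[27,16],[28,9],[34,18],[47,0]]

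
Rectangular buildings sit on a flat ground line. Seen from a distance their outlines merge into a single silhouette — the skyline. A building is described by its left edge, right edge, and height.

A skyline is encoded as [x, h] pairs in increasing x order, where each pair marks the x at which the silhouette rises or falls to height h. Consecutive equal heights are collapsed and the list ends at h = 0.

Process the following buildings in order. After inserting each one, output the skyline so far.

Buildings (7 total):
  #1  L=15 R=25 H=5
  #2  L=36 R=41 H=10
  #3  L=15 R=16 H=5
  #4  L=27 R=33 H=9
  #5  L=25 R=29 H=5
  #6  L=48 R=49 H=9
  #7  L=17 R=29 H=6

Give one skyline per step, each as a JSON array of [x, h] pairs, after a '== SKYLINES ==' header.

== SKYLINES ==
[[15,5],[25,0]]
[[15,5],[25,0],[36,10],[41,0]]
[[15,5],[25,0],[36,10],[41,0]]
[[15,5],[25,0],[27,9],[33,0],[36,10],[41,0]]
[[15,5],[27,9],[33,0],[36,10],[41,0]]
[[15,5],[27,9],[33,0],[36,10],[41,0],[48,9],[49,0]]
[[15,5],[17,6],[27,9],[33,0],[36,10],[41,0],[48,9],[49,0]]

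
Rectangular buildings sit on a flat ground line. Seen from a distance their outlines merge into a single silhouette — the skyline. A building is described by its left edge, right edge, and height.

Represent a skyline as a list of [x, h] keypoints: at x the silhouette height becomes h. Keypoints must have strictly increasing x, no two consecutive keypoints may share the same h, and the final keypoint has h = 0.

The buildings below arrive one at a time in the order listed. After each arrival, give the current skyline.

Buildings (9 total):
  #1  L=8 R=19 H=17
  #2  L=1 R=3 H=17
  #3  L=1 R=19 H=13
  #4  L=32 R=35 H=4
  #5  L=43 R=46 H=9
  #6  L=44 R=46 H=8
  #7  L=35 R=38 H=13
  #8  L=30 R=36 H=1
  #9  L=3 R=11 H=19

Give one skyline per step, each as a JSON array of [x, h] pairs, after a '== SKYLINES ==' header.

== SKYLINES ==
[[8,17],[19,0]]
[[1,17],[3,0],[8,17],[19,0]]
[[1,17],[3,13],[8,17],[19,0]]
[[1,17],[3,13],[8,17],[19,0],[32,4],[35,0]]
[[1,17],[3,13],[8,17],[19,0],[32,4],[35,0],[43,9],[46,0]]
[[1,17],[3,13],[8,17],[19,0],[32,4],[35,0],[43,9],[46,0]]
[[1,17],[3,13],[8,17],[19,0],[32,4],[35,13],[38,0],[43,9],[46,0]]
[[1,17],[3,13],[8,17],[19,0],[30,1],[32,4],[35,13],[38,0],[43,9],[46,0]]
[[1,17],[3,19],[11,17],[19,0],[30,1],[32,4],[35,13],[38,0],[43,9],[46,0]]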